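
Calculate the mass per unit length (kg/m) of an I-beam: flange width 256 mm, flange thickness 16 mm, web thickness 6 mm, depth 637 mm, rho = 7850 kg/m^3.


A_flanges = 2 * 256 * 16 = 8192 mm^2
A_web = (637 - 2 * 16) * 6 = 3630 mm^2
A_total = 8192 + 3630 = 11822 mm^2 = 0.011822 m^2
Weight = rho * A = 7850 * 0.011822 = 92.8027 kg/m

92.8027 kg/m


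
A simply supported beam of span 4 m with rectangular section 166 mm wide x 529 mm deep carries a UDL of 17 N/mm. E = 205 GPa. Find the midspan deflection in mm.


I = 166 * 529^3 / 12 = 2047829797.83 mm^4
L = 4000.0 mm, w = 17 N/mm, E = 205000.0 MPa
delta = 5 * w * L^4 / (384 * E * I)
= 5 * 17 * 4000.0^4 / (384 * 205000.0 * 2047829797.83)
= 0.135 mm

0.135 mm


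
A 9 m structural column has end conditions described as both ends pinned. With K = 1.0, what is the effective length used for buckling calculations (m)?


L_eff = K * L
= 1.0 * 9
= 9.0 m

9.0 m


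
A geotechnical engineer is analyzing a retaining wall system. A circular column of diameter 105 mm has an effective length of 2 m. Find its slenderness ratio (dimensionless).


Radius of gyration r = d / 4 = 105 / 4 = 26.25 mm
L_eff = 2000.0 mm
Slenderness ratio = L / r = 2000.0 / 26.25 = 76.19 (dimensionless)

76.19 (dimensionless)


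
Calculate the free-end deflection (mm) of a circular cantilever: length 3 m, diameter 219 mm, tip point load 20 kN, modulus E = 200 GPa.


I = pi * d^4 / 64 = pi * 219^4 / 64 = 112913627.02 mm^4
L = 3000.0 mm, P = 20000.0 N, E = 200000.0 MPa
delta = P * L^3 / (3 * E * I)
= 20000.0 * 3000.0^3 / (3 * 200000.0 * 112913627.02)
= 7.9707 mm

7.9707 mm


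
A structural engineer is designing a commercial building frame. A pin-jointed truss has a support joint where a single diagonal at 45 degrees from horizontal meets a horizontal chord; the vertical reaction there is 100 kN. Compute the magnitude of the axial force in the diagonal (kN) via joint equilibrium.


At the joint, only the diagonal has a vertical component, so vertical equilibrium gives:
F * sin(45) = 100
F = 100 / sin(45)
= 100 / 0.707107
= 141.42 kN

141.42 kN


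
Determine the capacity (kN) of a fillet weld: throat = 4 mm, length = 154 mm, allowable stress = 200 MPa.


Strength = throat * length * allowable stress
= 4 * 154 * 200 N
= 123200 N
= 123.2 kN

123.2 kN


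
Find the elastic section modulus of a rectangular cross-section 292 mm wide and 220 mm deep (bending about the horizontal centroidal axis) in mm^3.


S = b * h^2 / 6
= 292 * 220^2 / 6
= 292 * 48400 / 6
= 2355466.67 mm^3

2355466.67 mm^3


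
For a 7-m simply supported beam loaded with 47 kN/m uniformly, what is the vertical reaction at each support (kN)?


Total load = w * L = 47 * 7 = 329 kN
By symmetry, each reaction R = total / 2 = 329 / 2 = 164.5 kN

164.5 kN


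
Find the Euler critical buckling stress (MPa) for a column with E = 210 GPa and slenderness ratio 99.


sigma_cr = pi^2 * E / lambda^2
= 9.8696 * 210000.0 / 99^2
= 9.8696 * 210000.0 / 9801
= 211.4699 MPa

211.4699 MPa


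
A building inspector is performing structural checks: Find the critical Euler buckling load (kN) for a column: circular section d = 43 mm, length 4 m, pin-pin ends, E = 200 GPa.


I = pi * d^4 / 64 = 167820.0 mm^4
L = 4000.0 mm
P_cr = pi^2 * E * I / L^2
= 9.8696 * 200000.0 * 167820.0 / 4000.0^2
= 20703.96 N = 20.704 kN

20.704 kN


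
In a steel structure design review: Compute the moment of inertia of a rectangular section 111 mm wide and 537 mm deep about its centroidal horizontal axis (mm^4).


I = b * h^3 / 12
= 111 * 537^3 / 12
= 111 * 154854153 / 12
= 1432400915.25 mm^4

1432400915.25 mm^4


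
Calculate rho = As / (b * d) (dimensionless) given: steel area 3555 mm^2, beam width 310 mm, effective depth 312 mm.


rho = As / (b * d)
= 3555 / (310 * 312)
= 3555 / 96720
= 0.036756 (dimensionless)

0.036756 (dimensionless)


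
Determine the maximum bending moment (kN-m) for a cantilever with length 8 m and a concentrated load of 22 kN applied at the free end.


For a cantilever with a point load at the free end:
M_max = P * L = 22 * 8 = 176 kN-m

176 kN-m


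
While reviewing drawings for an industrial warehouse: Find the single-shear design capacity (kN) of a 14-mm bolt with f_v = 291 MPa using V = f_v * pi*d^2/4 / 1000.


A = pi * d^2 / 4 = pi * 14^2 / 4 = 153.938 mm^2
V = f_v * A / 1000 = 291 * 153.938 / 1000
= 44.796 kN

44.796 kN


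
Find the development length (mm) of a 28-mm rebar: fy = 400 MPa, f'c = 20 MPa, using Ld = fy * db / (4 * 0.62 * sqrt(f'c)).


Ld = (fy * db) / (4 * 0.62 * sqrt(f'c))
= (400 * 28) / (4 * 0.62 * sqrt(20))
= 11200 / 11.0909
= 1009.84 mm

1009.84 mm


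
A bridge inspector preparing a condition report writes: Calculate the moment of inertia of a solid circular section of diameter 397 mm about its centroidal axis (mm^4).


r = d / 2 = 397 / 2 = 198.5 mm
I = pi * r^4 / 4 = pi * 198.5^4 / 4
= 1219359948.0 mm^4

1219359948.0 mm^4


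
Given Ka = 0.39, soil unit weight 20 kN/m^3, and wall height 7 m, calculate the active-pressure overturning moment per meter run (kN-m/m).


Pa = 0.5 * Ka * gamma * H^2
= 0.5 * 0.39 * 20 * 7^2
= 191.1 kN/m
Arm = H / 3 = 7 / 3 = 2.3333 m
Mo = Pa * arm = Pa * H / 3 = 191.1 * 7 / 3 = 445.9 kN-m/m

445.9 kN-m/m


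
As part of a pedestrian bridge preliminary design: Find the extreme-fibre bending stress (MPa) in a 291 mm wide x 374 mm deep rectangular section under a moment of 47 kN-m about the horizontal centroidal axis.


I = b * h^3 / 12 = 291 * 374^3 / 12 = 1268605382.0 mm^4
y = h / 2 = 374 / 2 = 187.0 mm
M = 47 kN-m = 47000000.0 N-mm
sigma = M * y / I = 47000000.0 * 187.0 / 1268605382.0
= 6.93 MPa

6.93 MPa


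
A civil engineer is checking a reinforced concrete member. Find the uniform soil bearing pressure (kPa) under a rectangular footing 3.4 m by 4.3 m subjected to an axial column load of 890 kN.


A = 3.4 * 4.3 = 14.62 m^2
q = P / A = 890 / 14.62
= 60.8755 kPa

60.8755 kPa


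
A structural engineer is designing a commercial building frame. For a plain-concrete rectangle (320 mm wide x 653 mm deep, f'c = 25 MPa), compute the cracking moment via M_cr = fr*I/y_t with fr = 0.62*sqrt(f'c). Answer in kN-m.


fr = 0.62 * sqrt(25) = 0.62 * 5.0 = 3.1 MPa
I = 320 * 653^3 / 12 = 7425202053.33 mm^4
y_t = 326.5 mm
M_cr = fr * I / y_t = 3.1 * 7425202053.33 / 326.5 N-mm
= 70.4996 kN-m

70.4996 kN-m


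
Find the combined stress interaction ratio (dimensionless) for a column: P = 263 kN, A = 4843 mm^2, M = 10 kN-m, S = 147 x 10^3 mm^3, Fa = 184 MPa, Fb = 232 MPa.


f_a = P / A = 263000.0 / 4843 = 54.3052 MPa
f_b = M / S = 10000000.0 / 147000.0 = 68.0272 MPa
Ratio = f_a / Fa + f_b / Fb
= 54.3052 / 184 + 68.0272 / 232
= 0.5884 (dimensionless)

0.5884 (dimensionless)


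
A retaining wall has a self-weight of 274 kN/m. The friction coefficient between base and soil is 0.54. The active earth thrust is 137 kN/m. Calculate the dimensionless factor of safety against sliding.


Resisting force = mu * W = 0.54 * 274 = 147.96 kN/m
FOS = Resisting / Driving = 147.96 / 137
= 1.08 (dimensionless)

1.08 (dimensionless)


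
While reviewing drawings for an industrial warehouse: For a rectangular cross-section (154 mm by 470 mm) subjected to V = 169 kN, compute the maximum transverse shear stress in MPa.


A = b * h = 154 * 470 = 72380 mm^2
V = 169 kN = 169000.0 N
tau_max = 1.5 * V / A = 1.5 * 169000.0 / 72380
= 3.5023 MPa

3.5023 MPa


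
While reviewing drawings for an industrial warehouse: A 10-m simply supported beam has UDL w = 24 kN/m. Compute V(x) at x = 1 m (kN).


R_A = w * L / 2 = 24 * 10 / 2 = 120.0 kN
V(x) = R_A - w * x = 120.0 - 24 * 1
= 96.0 kN

96.0 kN


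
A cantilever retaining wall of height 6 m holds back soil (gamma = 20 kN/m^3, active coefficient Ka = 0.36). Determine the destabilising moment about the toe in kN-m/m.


Pa = 0.5 * Ka * gamma * H^2
= 0.5 * 0.36 * 20 * 6^2
= 129.6 kN/m
Arm = H / 3 = 6 / 3 = 2.0 m
Mo = Pa * arm = Pa * H / 3 = 129.6 * 6 / 3 = 259.2 kN-m/m

259.2 kN-m/m


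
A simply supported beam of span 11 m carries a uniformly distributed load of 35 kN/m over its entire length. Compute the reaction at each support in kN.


Total load = w * L = 35 * 11 = 385 kN
By symmetry, each reaction R = total / 2 = 385 / 2 = 192.5 kN

192.5 kN


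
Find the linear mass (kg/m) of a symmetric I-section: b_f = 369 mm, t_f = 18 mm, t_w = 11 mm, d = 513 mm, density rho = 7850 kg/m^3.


A_flanges = 2 * 369 * 18 = 13284 mm^2
A_web = (513 - 2 * 18) * 11 = 5247 mm^2
A_total = 13284 + 5247 = 18531 mm^2 = 0.018531 m^2
Weight = rho * A = 7850 * 0.018531 = 145.4683 kg/m

145.4683 kg/m


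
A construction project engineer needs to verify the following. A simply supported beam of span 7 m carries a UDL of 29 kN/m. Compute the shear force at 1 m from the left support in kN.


R_A = w * L / 2 = 29 * 7 / 2 = 101.5 kN
V(x) = R_A - w * x = 101.5 - 29 * 1
= 72.5 kN

72.5 kN


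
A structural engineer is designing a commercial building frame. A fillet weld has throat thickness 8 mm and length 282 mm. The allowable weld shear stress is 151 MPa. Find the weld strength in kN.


Strength = throat * length * allowable stress
= 8 * 282 * 151 N
= 340656 N
= 340.66 kN

340.66 kN


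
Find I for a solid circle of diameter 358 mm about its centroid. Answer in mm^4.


r = d / 2 = 358 / 2 = 179.0 mm
I = pi * r^4 / 4 = pi * 179.0^4 / 4
= 806309924.35 mm^4

806309924.35 mm^4


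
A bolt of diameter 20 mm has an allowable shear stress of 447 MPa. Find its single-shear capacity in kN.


A = pi * d^2 / 4 = pi * 20^2 / 4 = 314.1593 mm^2
V = f_v * A / 1000 = 447 * 314.1593 / 1000
= 140.4292 kN

140.4292 kN


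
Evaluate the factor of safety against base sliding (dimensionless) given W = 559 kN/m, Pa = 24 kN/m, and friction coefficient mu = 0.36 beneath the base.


Resisting force = mu * W = 0.36 * 559 = 201.24 kN/m
FOS = Resisting / Driving = 201.24 / 24
= 8.385 (dimensionless)

8.385 (dimensionless)


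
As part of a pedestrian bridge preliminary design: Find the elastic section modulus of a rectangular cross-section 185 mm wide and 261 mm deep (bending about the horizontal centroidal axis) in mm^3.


S = b * h^2 / 6
= 185 * 261^2 / 6
= 185 * 68121 / 6
= 2100397.5 mm^3

2100397.5 mm^3


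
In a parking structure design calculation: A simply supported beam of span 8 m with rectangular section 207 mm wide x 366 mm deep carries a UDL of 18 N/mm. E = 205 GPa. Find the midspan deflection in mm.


I = 207 * 366^3 / 12 = 845731206.0 mm^4
L = 8000.0 mm, w = 18 N/mm, E = 205000.0 MPa
delta = 5 * w * L^4 / (384 * E * I)
= 5 * 18 * 8000.0^4 / (384 * 205000.0 * 845731206.0)
= 5.5371 mm

5.5371 mm


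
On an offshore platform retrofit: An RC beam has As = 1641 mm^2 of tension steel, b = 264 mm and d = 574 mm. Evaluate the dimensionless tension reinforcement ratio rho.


rho = As / (b * d)
= 1641 / (264 * 574)
= 1641 / 151536
= 0.010829 (dimensionless)

0.010829 (dimensionless)


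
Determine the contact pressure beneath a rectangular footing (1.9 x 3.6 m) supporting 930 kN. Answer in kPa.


A = 1.9 * 3.6 = 6.84 m^2
q = P / A = 930 / 6.84
= 135.9649 kPa

135.9649 kPa


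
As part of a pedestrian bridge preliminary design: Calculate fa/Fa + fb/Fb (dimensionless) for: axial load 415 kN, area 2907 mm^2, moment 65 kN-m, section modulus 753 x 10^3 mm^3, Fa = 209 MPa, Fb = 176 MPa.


f_a = P / A = 415000.0 / 2907 = 142.7589 MPa
f_b = M / S = 65000000.0 / 753000.0 = 86.3214 MPa
Ratio = f_a / Fa + f_b / Fb
= 142.7589 / 209 + 86.3214 / 176
= 1.1735 (dimensionless)

1.1735 (dimensionless)


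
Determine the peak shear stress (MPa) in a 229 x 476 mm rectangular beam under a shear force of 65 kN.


A = b * h = 229 * 476 = 109004 mm^2
V = 65 kN = 65000.0 N
tau_max = 1.5 * V / A = 1.5 * 65000.0 / 109004
= 0.8945 MPa

0.8945 MPa


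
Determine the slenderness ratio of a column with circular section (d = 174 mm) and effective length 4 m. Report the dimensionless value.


Radius of gyration r = d / 4 = 174 / 4 = 43.5 mm
L_eff = 4000.0 mm
Slenderness ratio = L / r = 4000.0 / 43.5 = 91.95 (dimensionless)

91.95 (dimensionless)


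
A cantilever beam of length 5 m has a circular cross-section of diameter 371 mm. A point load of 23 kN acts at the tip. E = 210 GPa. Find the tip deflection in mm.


I = pi * d^4 / 64 = pi * 371^4 / 64 = 929962715.94 mm^4
L = 5000.0 mm, P = 23000.0 N, E = 210000.0 MPa
delta = P * L^3 / (3 * E * I)
= 23000.0 * 5000.0^3 / (3 * 210000.0 * 929962715.94)
= 4.9072 mm

4.9072 mm


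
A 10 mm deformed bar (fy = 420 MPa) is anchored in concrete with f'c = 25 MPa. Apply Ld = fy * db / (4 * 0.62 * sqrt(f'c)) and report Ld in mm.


Ld = (fy * db) / (4 * 0.62 * sqrt(f'c))
= (420 * 10) / (4 * 0.62 * sqrt(25))
= 4200 / 12.4
= 338.71 mm

338.71 mm


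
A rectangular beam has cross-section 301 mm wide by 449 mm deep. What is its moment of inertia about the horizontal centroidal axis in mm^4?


I = b * h^3 / 12
= 301 * 449^3 / 12
= 301 * 90518849 / 12
= 2270514462.42 mm^4

2270514462.42 mm^4


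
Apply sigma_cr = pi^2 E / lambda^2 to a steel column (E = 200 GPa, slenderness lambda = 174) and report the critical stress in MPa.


sigma_cr = pi^2 * E / lambda^2
= 9.8696 * 200000.0 / 174^2
= 9.8696 * 200000.0 / 30276
= 65.1975 MPa

65.1975 MPa


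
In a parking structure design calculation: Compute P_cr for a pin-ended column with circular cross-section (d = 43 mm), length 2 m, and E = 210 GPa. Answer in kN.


I = pi * d^4 / 64 = 167820.0 mm^4
L = 2000.0 mm
P_cr = pi^2 * E * I / L^2
= 9.8696 * 210000.0 * 167820.0 / 2000.0^2
= 86956.64 N = 86.9566 kN

86.9566 kN


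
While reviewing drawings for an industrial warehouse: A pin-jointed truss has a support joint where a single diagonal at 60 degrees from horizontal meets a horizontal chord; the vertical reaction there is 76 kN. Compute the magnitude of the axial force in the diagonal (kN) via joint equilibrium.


At the joint, only the diagonal has a vertical component, so vertical equilibrium gives:
F * sin(60) = 76
F = 76 / sin(60)
= 76 / 0.866025
= 87.76 kN

87.76 kN


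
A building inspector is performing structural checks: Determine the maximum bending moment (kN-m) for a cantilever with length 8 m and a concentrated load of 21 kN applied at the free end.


For a cantilever with a point load at the free end:
M_max = P * L = 21 * 8 = 168 kN-m

168 kN-m


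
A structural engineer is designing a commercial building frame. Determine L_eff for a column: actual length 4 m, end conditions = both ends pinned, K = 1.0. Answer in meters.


L_eff = K * L
= 1.0 * 4
= 4.0 m

4.0 m


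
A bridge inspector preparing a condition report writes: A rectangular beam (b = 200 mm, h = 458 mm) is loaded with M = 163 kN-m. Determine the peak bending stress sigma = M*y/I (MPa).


I = b * h^3 / 12 = 200 * 458^3 / 12 = 1601198533.33 mm^4
y = h / 2 = 458 / 2 = 229.0 mm
M = 163 kN-m = 163000000.0 N-mm
sigma = M * y / I = 163000000.0 * 229.0 / 1601198533.33
= 23.31 MPa

23.31 MPa


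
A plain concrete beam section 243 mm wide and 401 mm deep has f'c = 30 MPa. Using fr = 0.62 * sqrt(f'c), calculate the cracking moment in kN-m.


fr = 0.62 * sqrt(30) = 0.62 * 5.4772 = 3.3959 MPa
I = 243 * 401^3 / 12 = 1305744320.25 mm^4
y_t = 200.5 mm
M_cr = fr * I / y_t = 3.3959 * 1305744320.25 / 200.5 N-mm
= 22.1155 kN-m

22.1155 kN-m


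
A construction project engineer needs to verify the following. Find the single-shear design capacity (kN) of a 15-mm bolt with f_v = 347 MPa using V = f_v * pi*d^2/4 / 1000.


A = pi * d^2 / 4 = pi * 15^2 / 4 = 176.7146 mm^2
V = f_v * A / 1000 = 347 * 176.7146 / 1000
= 61.32 kN

61.32 kN


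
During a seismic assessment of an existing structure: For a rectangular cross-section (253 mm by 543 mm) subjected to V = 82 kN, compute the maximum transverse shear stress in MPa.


A = b * h = 253 * 543 = 137379 mm^2
V = 82 kN = 82000.0 N
tau_max = 1.5 * V / A = 1.5 * 82000.0 / 137379
= 0.8953 MPa

0.8953 MPa


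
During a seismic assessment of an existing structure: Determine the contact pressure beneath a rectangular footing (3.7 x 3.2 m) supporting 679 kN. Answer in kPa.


A = 3.7 * 3.2 = 11.84 m^2
q = P / A = 679 / 11.84
= 57.348 kPa

57.348 kPa


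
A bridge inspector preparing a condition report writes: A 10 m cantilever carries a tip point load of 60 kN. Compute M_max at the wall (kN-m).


For a cantilever with a point load at the free end:
M_max = P * L = 60 * 10 = 600 kN-m

600 kN-m


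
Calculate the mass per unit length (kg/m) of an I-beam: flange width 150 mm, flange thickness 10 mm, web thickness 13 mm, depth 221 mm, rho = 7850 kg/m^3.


A_flanges = 2 * 150 * 10 = 3000 mm^2
A_web = (221 - 2 * 10) * 13 = 2613 mm^2
A_total = 3000 + 2613 = 5613 mm^2 = 0.005613 m^2
Weight = rho * A = 7850 * 0.005613 = 44.062 kg/m

44.062 kg/m


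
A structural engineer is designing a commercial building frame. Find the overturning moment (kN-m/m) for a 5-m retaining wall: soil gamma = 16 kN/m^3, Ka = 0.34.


Pa = 0.5 * Ka * gamma * H^2
= 0.5 * 0.34 * 16 * 5^2
= 68.0 kN/m
Arm = H / 3 = 5 / 3 = 1.6667 m
Mo = Pa * arm = Pa * H / 3 = 68.0 * 5 / 3 = 113.3333 kN-m/m

113.3333 kN-m/m


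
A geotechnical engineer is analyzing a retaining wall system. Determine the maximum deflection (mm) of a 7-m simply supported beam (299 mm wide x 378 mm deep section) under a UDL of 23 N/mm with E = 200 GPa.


I = 299 * 378^3 / 12 = 1345752954.0 mm^4
L = 7000.0 mm, w = 23 N/mm, E = 200000.0 MPa
delta = 5 * w * L^4 / (384 * E * I)
= 5 * 23 * 7000.0^4 / (384 * 200000.0 * 1345752954.0)
= 2.6716 mm

2.6716 mm


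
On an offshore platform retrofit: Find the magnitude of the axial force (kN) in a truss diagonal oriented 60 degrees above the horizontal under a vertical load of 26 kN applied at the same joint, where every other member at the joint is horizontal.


At the joint, only the diagonal has a vertical component, so vertical equilibrium gives:
F * sin(60) = 26
F = 26 / sin(60)
= 26 / 0.866025
= 30.02 kN

30.02 kN


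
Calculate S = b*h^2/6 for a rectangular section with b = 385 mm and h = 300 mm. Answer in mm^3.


S = b * h^2 / 6
= 385 * 300^2 / 6
= 385 * 90000 / 6
= 5775000.0 mm^3

5775000.0 mm^3


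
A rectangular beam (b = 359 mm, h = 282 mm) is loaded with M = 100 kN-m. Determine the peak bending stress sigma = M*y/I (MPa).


I = b * h^3 / 12 = 359 * 282^3 / 12 = 670904226.0 mm^4
y = h / 2 = 282 / 2 = 141.0 mm
M = 100 kN-m = 100000000.0 N-mm
sigma = M * y / I = 100000000.0 * 141.0 / 670904226.0
= 21.02 MPa

21.02 MPa


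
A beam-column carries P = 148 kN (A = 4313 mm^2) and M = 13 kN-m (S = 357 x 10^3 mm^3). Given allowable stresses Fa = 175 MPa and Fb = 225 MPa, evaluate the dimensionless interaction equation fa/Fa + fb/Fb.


f_a = P / A = 148000.0 / 4313 = 34.3149 MPa
f_b = M / S = 13000000.0 / 357000.0 = 36.4146 MPa
Ratio = f_a / Fa + f_b / Fb
= 34.3149 / 175 + 36.4146 / 225
= 0.3579 (dimensionless)

0.3579 (dimensionless)


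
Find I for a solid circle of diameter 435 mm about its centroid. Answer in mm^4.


r = d / 2 = 435 / 2 = 217.5 mm
I = pi * r^4 / 4 = pi * 217.5^4 / 4
= 1757627854.33 mm^4

1757627854.33 mm^4


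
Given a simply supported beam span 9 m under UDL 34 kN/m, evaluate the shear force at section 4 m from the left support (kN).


R_A = w * L / 2 = 34 * 9 / 2 = 153.0 kN
V(x) = R_A - w * x = 153.0 - 34 * 4
= 17.0 kN

17.0 kN


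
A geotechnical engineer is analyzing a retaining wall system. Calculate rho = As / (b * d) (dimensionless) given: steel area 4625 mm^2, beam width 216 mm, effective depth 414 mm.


rho = As / (b * d)
= 4625 / (216 * 414)
= 4625 / 89424
= 0.05172 (dimensionless)

0.05172 (dimensionless)


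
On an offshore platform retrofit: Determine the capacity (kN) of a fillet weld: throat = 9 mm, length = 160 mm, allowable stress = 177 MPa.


Strength = throat * length * allowable stress
= 9 * 160 * 177 N
= 254880 N
= 254.88 kN

254.88 kN


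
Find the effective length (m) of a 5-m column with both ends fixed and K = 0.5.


L_eff = K * L
= 0.5 * 5
= 2.5 m

2.5 m


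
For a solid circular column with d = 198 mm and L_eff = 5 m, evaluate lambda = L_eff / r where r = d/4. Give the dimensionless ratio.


Radius of gyration r = d / 4 = 198 / 4 = 49.5 mm
L_eff = 5000.0 mm
Slenderness ratio = L / r = 5000.0 / 49.5 = 101.01 (dimensionless)

101.01 (dimensionless)


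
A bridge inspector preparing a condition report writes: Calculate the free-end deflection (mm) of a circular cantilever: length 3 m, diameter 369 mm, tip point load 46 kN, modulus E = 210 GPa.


I = pi * d^4 / 64 = pi * 369^4 / 64 = 910071184.05 mm^4
L = 3000.0 mm, P = 46000.0 N, E = 210000.0 MPa
delta = P * L^3 / (3 * E * I)
= 46000.0 * 3000.0^3 / (3 * 210000.0 * 910071184.05)
= 2.1662 mm

2.1662 mm


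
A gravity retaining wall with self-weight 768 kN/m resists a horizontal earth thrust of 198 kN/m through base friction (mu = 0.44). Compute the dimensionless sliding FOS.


Resisting force = mu * W = 0.44 * 768 = 337.92 kN/m
FOS = Resisting / Driving = 337.92 / 198
= 1.7067 (dimensionless)

1.7067 (dimensionless)


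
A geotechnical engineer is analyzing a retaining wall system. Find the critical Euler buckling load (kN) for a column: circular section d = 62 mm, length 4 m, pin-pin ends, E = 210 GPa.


I = pi * d^4 / 64 = 725331.7 mm^4
L = 4000.0 mm
P_cr = pi^2 * E * I / L^2
= 9.8696 * 210000.0 * 725331.7 / 4000.0^2
= 93958.42 N = 93.9584 kN

93.9584 kN


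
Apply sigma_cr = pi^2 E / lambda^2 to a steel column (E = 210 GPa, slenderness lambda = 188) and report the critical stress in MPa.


sigma_cr = pi^2 * E / lambda^2
= 9.8696 * 210000.0 / 188^2
= 9.8696 * 210000.0 / 35344
= 58.6413 MPa

58.6413 MPa


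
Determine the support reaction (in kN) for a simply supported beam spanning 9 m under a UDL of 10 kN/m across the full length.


Total load = w * L = 10 * 9 = 90 kN
By symmetry, each reaction R = total / 2 = 90 / 2 = 45.0 kN

45.0 kN


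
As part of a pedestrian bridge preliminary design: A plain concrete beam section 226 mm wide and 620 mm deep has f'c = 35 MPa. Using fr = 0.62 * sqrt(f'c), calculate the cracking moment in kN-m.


fr = 0.62 * sqrt(35) = 0.62 * 5.9161 = 3.668 MPa
I = 226 * 620^3 / 12 = 4488510666.67 mm^4
y_t = 310.0 mm
M_cr = fr * I / y_t = 3.668 * 4488510666.67 / 310.0 N-mm
= 53.1088 kN-m

53.1088 kN-m


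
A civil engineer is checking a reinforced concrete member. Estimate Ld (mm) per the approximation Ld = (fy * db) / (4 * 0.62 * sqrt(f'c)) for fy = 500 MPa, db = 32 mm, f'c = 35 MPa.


Ld = (fy * db) / (4 * 0.62 * sqrt(f'c))
= (500 * 32) / (4 * 0.62 * sqrt(35))
= 16000 / 14.6719
= 1090.52 mm

1090.52 mm


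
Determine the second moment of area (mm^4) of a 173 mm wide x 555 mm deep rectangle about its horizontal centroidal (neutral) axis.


I = b * h^3 / 12
= 173 * 555^3 / 12
= 173 * 170953875 / 12
= 2464585031.25 mm^4

2464585031.25 mm^4


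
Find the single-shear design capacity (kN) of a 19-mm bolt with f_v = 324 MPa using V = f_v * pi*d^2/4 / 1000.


A = pi * d^2 / 4 = pi * 19^2 / 4 = 283.5287 mm^2
V = f_v * A / 1000 = 324 * 283.5287 / 1000
= 91.8633 kN

91.8633 kN


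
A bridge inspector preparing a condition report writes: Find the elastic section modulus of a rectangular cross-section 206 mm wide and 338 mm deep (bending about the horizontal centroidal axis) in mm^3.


S = b * h^2 / 6
= 206 * 338^2 / 6
= 206 * 114244 / 6
= 3922377.33 mm^3

3922377.33 mm^3


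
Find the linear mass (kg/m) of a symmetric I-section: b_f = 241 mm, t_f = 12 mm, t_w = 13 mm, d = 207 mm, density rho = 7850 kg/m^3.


A_flanges = 2 * 241 * 12 = 5784 mm^2
A_web = (207 - 2 * 12) * 13 = 2379 mm^2
A_total = 5784 + 2379 = 8163 mm^2 = 0.008163 m^2
Weight = rho * A = 7850 * 0.008163 = 64.0795 kg/m

64.0795 kg/m


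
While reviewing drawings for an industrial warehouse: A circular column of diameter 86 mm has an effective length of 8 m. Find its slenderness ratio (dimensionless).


Radius of gyration r = d / 4 = 86 / 4 = 21.5 mm
L_eff = 8000.0 mm
Slenderness ratio = L / r = 8000.0 / 21.5 = 372.09 (dimensionless)

372.09 (dimensionless)


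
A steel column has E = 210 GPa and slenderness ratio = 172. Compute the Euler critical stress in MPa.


sigma_cr = pi^2 * E / lambda^2
= 9.8696 * 210000.0 / 172^2
= 9.8696 * 210000.0 / 29584
= 70.0587 MPa

70.0587 MPa


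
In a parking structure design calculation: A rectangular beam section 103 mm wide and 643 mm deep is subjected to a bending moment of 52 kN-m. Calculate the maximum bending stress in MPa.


I = b * h^3 / 12 = 103 * 643^3 / 12 = 2281859485.08 mm^4
y = h / 2 = 643 / 2 = 321.5 mm
M = 52 kN-m = 52000000.0 N-mm
sigma = M * y / I = 52000000.0 * 321.5 / 2281859485.08
= 7.33 MPa

7.33 MPa


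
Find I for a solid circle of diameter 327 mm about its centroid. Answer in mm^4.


r = d / 2 = 327 / 2 = 163.5 mm
I = pi * r^4 / 4 = pi * 163.5^4 / 4
= 561255887.01 mm^4

561255887.01 mm^4


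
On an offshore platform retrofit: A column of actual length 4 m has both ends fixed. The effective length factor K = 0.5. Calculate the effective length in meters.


L_eff = K * L
= 0.5 * 4
= 2.0 m

2.0 m


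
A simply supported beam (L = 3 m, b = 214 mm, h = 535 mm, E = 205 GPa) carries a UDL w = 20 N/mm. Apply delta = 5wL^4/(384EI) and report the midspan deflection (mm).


I = 214 * 535^3 / 12 = 2730825020.83 mm^4
L = 3000.0 mm, w = 20 N/mm, E = 205000.0 MPa
delta = 5 * w * L^4 / (384 * E * I)
= 5 * 20 * 3000.0^4 / (384 * 205000.0 * 2730825020.83)
= 0.0377 mm

0.0377 mm


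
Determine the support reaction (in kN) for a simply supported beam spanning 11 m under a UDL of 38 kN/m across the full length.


Total load = w * L = 38 * 11 = 418 kN
By symmetry, each reaction R = total / 2 = 418 / 2 = 209.0 kN

209.0 kN


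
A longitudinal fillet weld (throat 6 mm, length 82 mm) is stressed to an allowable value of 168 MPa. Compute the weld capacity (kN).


Strength = throat * length * allowable stress
= 6 * 82 * 168 N
= 82656 N
= 82.66 kN

82.66 kN


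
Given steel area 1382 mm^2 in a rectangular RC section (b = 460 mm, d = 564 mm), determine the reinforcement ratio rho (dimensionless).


rho = As / (b * d)
= 1382 / (460 * 564)
= 1382 / 259440
= 0.005327 (dimensionless)

0.005327 (dimensionless)


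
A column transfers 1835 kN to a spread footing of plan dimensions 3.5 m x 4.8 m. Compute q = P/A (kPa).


A = 3.5 * 4.8 = 16.8 m^2
q = P / A = 1835 / 16.8
= 109.2262 kPa

109.2262 kPa


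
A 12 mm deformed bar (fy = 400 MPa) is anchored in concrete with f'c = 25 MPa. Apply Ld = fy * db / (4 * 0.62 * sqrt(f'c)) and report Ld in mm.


Ld = (fy * db) / (4 * 0.62 * sqrt(f'c))
= (400 * 12) / (4 * 0.62 * sqrt(25))
= 4800 / 12.4
= 387.1 mm

387.1 mm


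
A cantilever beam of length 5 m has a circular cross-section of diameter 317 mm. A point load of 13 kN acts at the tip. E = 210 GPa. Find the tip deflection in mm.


I = pi * d^4 / 64 = pi * 317^4 / 64 = 495686336.22 mm^4
L = 5000.0 mm, P = 13000.0 N, E = 210000.0 MPa
delta = P * L^3 / (3 * E * I)
= 13000.0 * 5000.0^3 / (3 * 210000.0 * 495686336.22)
= 5.2036 mm

5.2036 mm


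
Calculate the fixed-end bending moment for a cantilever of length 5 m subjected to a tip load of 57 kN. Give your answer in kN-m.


For a cantilever with a point load at the free end:
M_max = P * L = 57 * 5 = 285 kN-m

285 kN-m


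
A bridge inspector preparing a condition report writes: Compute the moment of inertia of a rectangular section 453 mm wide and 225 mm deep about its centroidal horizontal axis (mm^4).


I = b * h^3 / 12
= 453 * 225^3 / 12
= 453 * 11390625 / 12
= 429996093.75 mm^4

429996093.75 mm^4


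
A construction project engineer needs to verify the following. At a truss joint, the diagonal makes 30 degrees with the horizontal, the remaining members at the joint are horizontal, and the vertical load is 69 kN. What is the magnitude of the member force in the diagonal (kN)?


At the joint, only the diagonal has a vertical component, so vertical equilibrium gives:
F * sin(30) = 69
F = 69 / sin(30)
= 69 / 0.5
= 138.0 kN

138.0 kN


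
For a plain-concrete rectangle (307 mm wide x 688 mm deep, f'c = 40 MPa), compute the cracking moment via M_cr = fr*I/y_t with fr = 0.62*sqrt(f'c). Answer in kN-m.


fr = 0.62 * sqrt(40) = 0.62 * 6.3246 = 3.9212 MPa
I = 307 * 688^3 / 12 = 8331485525.33 mm^4
y_t = 344.0 mm
M_cr = fr * I / y_t = 3.9212 * 8331485525.33 / 344.0 N-mm
= 94.9698 kN-m

94.9698 kN-m


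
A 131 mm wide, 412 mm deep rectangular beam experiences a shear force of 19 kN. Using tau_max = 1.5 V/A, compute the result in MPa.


A = b * h = 131 * 412 = 53972 mm^2
V = 19 kN = 19000.0 N
tau_max = 1.5 * V / A = 1.5 * 19000.0 / 53972
= 0.5281 MPa

0.5281 MPa


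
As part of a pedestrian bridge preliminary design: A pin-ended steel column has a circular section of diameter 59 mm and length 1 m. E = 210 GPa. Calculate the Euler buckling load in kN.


I = pi * d^4 / 64 = 594809.57 mm^4
L = 1000.0 mm
P_cr = pi^2 * E * I / L^2
= 9.8696 * 210000.0 * 594809.57 / 1000.0^2
= 1232812.38 N = 1232.8124 kN

1232.8124 kN


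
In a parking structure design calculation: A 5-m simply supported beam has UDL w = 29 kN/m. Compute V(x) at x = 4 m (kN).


R_A = w * L / 2 = 29 * 5 / 2 = 72.5 kN
V(x) = R_A - w * x = 72.5 - 29 * 4
= -43.5 kN

-43.5 kN


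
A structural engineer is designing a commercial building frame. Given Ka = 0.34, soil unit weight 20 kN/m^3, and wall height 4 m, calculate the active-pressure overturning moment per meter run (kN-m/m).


Pa = 0.5 * Ka * gamma * H^2
= 0.5 * 0.34 * 20 * 4^2
= 54.4 kN/m
Arm = H / 3 = 4 / 3 = 1.3333 m
Mo = Pa * arm = Pa * H / 3 = 54.4 * 4 / 3 = 72.5333 kN-m/m

72.5333 kN-m/m


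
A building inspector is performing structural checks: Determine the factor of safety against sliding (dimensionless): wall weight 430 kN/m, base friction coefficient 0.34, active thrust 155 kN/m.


Resisting force = mu * W = 0.34 * 430 = 146.2 kN/m
FOS = Resisting / Driving = 146.2 / 155
= 0.9432 (dimensionless)

0.9432 (dimensionless)


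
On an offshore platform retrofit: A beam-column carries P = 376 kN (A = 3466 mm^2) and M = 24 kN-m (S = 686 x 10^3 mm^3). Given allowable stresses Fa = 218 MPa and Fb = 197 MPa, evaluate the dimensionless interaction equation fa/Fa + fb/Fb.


f_a = P / A = 376000.0 / 3466 = 108.4824 MPa
f_b = M / S = 24000000.0 / 686000.0 = 34.9854 MPa
Ratio = f_a / Fa + f_b / Fb
= 108.4824 / 218 + 34.9854 / 197
= 0.6752 (dimensionless)

0.6752 (dimensionless)


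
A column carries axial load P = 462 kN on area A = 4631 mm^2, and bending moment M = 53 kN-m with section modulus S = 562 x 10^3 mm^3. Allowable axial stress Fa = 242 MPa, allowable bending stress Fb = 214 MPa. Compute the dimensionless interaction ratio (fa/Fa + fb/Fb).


f_a = P / A = 462000.0 / 4631 = 99.7625 MPa
f_b = M / S = 53000000.0 / 562000.0 = 94.306 MPa
Ratio = f_a / Fa + f_b / Fb
= 99.7625 / 242 + 94.306 / 214
= 0.8529 (dimensionless)

0.8529 (dimensionless)


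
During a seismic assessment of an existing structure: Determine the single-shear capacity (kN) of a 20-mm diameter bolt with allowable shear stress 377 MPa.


A = pi * d^2 / 4 = pi * 20^2 / 4 = 314.1593 mm^2
V = f_v * A / 1000 = 377 * 314.1593 / 1000
= 118.438 kN

118.438 kN


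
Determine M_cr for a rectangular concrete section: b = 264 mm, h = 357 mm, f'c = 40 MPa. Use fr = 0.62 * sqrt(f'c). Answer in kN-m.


fr = 0.62 * sqrt(40) = 0.62 * 6.3246 = 3.9212 MPa
I = 264 * 357^3 / 12 = 1000984446.0 mm^4
y_t = 178.5 mm
M_cr = fr * I / y_t = 3.9212 * 1000984446.0 / 178.5 N-mm
= 21.9893 kN-m

21.9893 kN-m


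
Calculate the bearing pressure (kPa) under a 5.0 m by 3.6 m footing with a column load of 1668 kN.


A = 5.0 * 3.6 = 18.0 m^2
q = P / A = 1668 / 18.0
= 92.6667 kPa

92.6667 kPa


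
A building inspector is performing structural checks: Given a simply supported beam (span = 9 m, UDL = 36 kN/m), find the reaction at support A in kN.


Total load = w * L = 36 * 9 = 324 kN
By symmetry, each reaction R = total / 2 = 324 / 2 = 162.0 kN

162.0 kN


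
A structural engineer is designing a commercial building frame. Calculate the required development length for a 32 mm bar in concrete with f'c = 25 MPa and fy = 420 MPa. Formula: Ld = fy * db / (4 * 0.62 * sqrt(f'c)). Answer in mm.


Ld = (fy * db) / (4 * 0.62 * sqrt(f'c))
= (420 * 32) / (4 * 0.62 * sqrt(25))
= 13440 / 12.4
= 1083.87 mm

1083.87 mm


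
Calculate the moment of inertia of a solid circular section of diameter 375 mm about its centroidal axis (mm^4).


r = d / 2 = 375 / 2 = 187.5 mm
I = pi * r^4 / 4 = pi * 187.5^4 / 4
= 970722217.33 mm^4

970722217.33 mm^4


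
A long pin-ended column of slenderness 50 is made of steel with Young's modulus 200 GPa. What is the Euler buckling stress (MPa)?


sigma_cr = pi^2 * E / lambda^2
= 9.8696 * 200000.0 / 50^2
= 9.8696 * 200000.0 / 2500
= 789.5684 MPa

789.5684 MPa


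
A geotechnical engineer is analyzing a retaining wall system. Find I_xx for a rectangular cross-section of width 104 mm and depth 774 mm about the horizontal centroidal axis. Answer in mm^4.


I = b * h^3 / 12
= 104 * 774^3 / 12
= 104 * 463684824 / 12
= 4018601808.0 mm^4

4018601808.0 mm^4


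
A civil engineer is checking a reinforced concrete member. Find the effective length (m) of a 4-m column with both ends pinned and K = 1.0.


L_eff = K * L
= 1.0 * 4
= 4.0 m

4.0 m


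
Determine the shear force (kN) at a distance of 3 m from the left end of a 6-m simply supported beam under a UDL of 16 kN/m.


R_A = w * L / 2 = 16 * 6 / 2 = 48.0 kN
V(x) = R_A - w * x = 48.0 - 16 * 3
= 0.0 kN

0.0 kN


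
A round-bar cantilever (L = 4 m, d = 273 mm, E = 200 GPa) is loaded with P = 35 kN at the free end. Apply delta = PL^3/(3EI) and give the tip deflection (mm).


I = pi * d^4 / 64 = pi * 273^4 / 64 = 272659407.65 mm^4
L = 4000.0 mm, P = 35000.0 N, E = 200000.0 MPa
delta = P * L^3 / (3 * E * I)
= 35000.0 * 4000.0^3 / (3 * 200000.0 * 272659407.65)
= 13.6923 mm

13.6923 mm


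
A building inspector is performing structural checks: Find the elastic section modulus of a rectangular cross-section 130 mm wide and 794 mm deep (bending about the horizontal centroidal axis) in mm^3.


S = b * h^2 / 6
= 130 * 794^2 / 6
= 130 * 630436 / 6
= 13659446.67 mm^3

13659446.67 mm^3


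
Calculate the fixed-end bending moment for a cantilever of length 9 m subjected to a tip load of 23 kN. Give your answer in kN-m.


For a cantilever with a point load at the free end:
M_max = P * L = 23 * 9 = 207 kN-m

207 kN-m


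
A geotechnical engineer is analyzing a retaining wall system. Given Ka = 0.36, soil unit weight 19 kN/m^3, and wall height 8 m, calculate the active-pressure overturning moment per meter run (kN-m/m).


Pa = 0.5 * Ka * gamma * H^2
= 0.5 * 0.36 * 19 * 8^2
= 218.88 kN/m
Arm = H / 3 = 8 / 3 = 2.6667 m
Mo = Pa * arm = Pa * H / 3 = 218.88 * 8 / 3 = 583.68 kN-m/m

583.68 kN-m/m


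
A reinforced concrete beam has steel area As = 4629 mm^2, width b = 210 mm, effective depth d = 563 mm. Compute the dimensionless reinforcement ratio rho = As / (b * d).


rho = As / (b * d)
= 4629 / (210 * 563)
= 4629 / 118230
= 0.039152 (dimensionless)

0.039152 (dimensionless)


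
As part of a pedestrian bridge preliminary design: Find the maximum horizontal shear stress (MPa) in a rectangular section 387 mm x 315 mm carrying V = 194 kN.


A = b * h = 387 * 315 = 121905 mm^2
V = 194 kN = 194000.0 N
tau_max = 1.5 * V / A = 1.5 * 194000.0 / 121905
= 2.3871 MPa

2.3871 MPa


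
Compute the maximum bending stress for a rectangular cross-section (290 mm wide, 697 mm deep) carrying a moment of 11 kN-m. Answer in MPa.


I = b * h^3 / 12 = 290 * 697^3 / 12 = 8183047764.17 mm^4
y = h / 2 = 697 / 2 = 348.5 mm
M = 11 kN-m = 11000000.0 N-mm
sigma = M * y / I = 11000000.0 * 348.5 / 8183047764.17
= 0.47 MPa

0.47 MPa


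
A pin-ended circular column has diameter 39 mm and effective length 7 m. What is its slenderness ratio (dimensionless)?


Radius of gyration r = d / 4 = 39 / 4 = 9.75 mm
L_eff = 7000.0 mm
Slenderness ratio = L / r = 7000.0 / 9.75 = 717.95 (dimensionless)

717.95 (dimensionless)


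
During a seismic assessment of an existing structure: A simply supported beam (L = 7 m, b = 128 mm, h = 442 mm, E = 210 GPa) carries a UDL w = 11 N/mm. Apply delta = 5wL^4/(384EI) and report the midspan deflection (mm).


I = 128 * 442^3 / 12 = 921076138.67 mm^4
L = 7000.0 mm, w = 11 N/mm, E = 210000.0 MPa
delta = 5 * w * L^4 / (384 * E * I)
= 5 * 11 * 7000.0^4 / (384 * 210000.0 * 921076138.67)
= 1.7779 mm

1.7779 mm


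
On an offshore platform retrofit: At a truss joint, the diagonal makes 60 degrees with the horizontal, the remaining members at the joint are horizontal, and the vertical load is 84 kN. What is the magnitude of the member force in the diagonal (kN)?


At the joint, only the diagonal has a vertical component, so vertical equilibrium gives:
F * sin(60) = 84
F = 84 / sin(60)
= 84 / 0.866025
= 96.99 kN

96.99 kN


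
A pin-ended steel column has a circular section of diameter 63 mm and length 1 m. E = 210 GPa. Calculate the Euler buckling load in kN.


I = pi * d^4 / 64 = 773271.66 mm^4
L = 1000.0 mm
P_cr = pi^2 * E * I / L^2
= 9.8696 * 210000.0 * 773271.66 / 1000.0^2
= 1602695.94 N = 1602.6959 kN

1602.6959 kN


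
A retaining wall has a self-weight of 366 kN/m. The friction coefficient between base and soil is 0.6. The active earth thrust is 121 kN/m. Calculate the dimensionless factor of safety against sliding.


Resisting force = mu * W = 0.6 * 366 = 219.6 kN/m
FOS = Resisting / Driving = 219.6 / 121
= 1.8149 (dimensionless)

1.8149 (dimensionless)


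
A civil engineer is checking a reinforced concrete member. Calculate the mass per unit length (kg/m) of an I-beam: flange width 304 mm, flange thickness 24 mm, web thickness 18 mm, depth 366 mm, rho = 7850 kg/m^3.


A_flanges = 2 * 304 * 24 = 14592 mm^2
A_web = (366 - 2 * 24) * 18 = 5724 mm^2
A_total = 14592 + 5724 = 20316 mm^2 = 0.020316 m^2
Weight = rho * A = 7850 * 0.020316 = 159.4806 kg/m

159.4806 kg/m


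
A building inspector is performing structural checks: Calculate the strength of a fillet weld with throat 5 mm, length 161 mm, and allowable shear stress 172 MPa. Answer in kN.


Strength = throat * length * allowable stress
= 5 * 161 * 172 N
= 138460 N
= 138.46 kN

138.46 kN


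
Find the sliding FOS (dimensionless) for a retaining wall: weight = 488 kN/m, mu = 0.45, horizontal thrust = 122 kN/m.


Resisting force = mu * W = 0.45 * 488 = 219.6 kN/m
FOS = Resisting / Driving = 219.6 / 122
= 1.8 (dimensionless)

1.8 (dimensionless)


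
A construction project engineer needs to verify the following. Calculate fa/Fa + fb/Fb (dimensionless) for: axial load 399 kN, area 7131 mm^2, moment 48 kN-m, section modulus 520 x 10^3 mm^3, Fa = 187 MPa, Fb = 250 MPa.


f_a = P / A = 399000.0 / 7131 = 55.9529 MPa
f_b = M / S = 48000000.0 / 520000.0 = 92.3077 MPa
Ratio = f_a / Fa + f_b / Fb
= 55.9529 / 187 + 92.3077 / 250
= 0.6684 (dimensionless)

0.6684 (dimensionless)


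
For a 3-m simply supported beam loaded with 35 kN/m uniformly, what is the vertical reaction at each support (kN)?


Total load = w * L = 35 * 3 = 105 kN
By symmetry, each reaction R = total / 2 = 105 / 2 = 52.5 kN

52.5 kN


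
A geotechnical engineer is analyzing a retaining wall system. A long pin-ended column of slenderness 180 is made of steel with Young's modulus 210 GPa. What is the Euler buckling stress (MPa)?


sigma_cr = pi^2 * E / lambda^2
= 9.8696 * 210000.0 / 180^2
= 9.8696 * 210000.0 / 32400
= 63.9697 MPa

63.9697 MPa


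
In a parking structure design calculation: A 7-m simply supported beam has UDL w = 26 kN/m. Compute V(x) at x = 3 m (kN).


R_A = w * L / 2 = 26 * 7 / 2 = 91.0 kN
V(x) = R_A - w * x = 91.0 - 26 * 3
= 13.0 kN

13.0 kN
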